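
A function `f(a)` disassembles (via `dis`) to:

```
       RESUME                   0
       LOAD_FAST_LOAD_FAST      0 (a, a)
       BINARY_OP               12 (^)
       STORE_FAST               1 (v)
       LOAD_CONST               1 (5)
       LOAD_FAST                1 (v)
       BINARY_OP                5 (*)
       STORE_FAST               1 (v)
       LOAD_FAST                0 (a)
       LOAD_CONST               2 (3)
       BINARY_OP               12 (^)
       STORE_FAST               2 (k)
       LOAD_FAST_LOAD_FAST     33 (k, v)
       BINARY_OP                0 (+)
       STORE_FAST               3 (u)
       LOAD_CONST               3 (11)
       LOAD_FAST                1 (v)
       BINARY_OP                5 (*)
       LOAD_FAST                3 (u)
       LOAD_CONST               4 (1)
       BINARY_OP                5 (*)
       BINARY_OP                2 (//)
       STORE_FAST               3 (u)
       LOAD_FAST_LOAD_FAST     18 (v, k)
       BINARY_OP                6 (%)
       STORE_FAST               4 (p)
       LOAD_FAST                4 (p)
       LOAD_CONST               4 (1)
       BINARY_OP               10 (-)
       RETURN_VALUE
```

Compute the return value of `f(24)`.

LOAD_FAST_LOAD_FAST a,a → push 24,24. Stack: [24, 24]
BINARY_OP ^ → 24 ^ 24 = 0. Stack: [0]
STORE_FAST v → v=0. Stack: []
LOAD_CONST → push 5. Stack: [5]
LOAD_FAST v → push 0. Stack: [5, 0]
BINARY_OP * → 5 * 0 = 0. Stack: [0]
STORE_FAST v → v=0. Stack: []
LOAD_FAST a → push 24. Stack: [24]
LOAD_CONST → push 3. Stack: [24, 3]
BINARY_OP ^ → 24 ^ 3 = 27. Stack: [27]
STORE_FAST k → k=27. Stack: []
LOAD_FAST_LOAD_FAST k,v → push 27,0. Stack: [27, 0]
BINARY_OP + → 27 + 0 = 27. Stack: [27]
STORE_FAST u → u=27. Stack: []
LOAD_CONST → push 11. Stack: [11]
LOAD_FAST v → push 0. Stack: [11, 0]
BINARY_OP * → 11 * 0 = 0. Stack: [0]
LOAD_FAST u → push 27. Stack: [0, 27]
LOAD_CONST → push 1. Stack: [0, 27, 1]
BINARY_OP * → 27 * 1 = 27. Stack: [0, 27]
BINARY_OP // → 0 // 27 = 0. Stack: [0]
STORE_FAST u → u=0. Stack: []
LOAD_FAST_LOAD_FAST v,k → push 0,27. Stack: [0, 27]
BINARY_OP % → 0 % 27 = 0. Stack: [0]
STORE_FAST p → p=0. Stack: []
LOAD_FAST p → push 0. Stack: [0]
LOAD_CONST → push 1. Stack: [0, 1]
BINARY_OP - → 0 - 1 = -1. Stack: [-1]
RETURN_VALUE → return -1.

-1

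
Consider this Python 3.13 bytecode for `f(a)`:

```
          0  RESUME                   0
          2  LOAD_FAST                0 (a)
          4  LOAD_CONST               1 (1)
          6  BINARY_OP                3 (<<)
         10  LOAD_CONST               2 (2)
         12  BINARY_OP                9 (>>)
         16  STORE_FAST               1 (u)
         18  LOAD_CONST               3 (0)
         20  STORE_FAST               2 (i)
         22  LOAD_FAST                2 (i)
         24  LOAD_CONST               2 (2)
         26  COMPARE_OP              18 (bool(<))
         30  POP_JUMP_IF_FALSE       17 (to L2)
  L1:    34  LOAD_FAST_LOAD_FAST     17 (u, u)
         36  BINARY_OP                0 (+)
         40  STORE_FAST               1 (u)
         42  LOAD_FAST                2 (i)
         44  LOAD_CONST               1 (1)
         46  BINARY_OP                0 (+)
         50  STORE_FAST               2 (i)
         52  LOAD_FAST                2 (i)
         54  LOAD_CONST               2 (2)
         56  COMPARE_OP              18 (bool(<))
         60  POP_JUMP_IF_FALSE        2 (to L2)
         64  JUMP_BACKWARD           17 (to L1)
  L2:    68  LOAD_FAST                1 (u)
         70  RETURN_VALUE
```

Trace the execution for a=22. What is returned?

LOAD_FAST a → push 22. Stack: [22]
LOAD_CONST → push 1. Stack: [22, 1]
BINARY_OP << → 22 << 1 = 44. Stack: [44]
LOAD_CONST → push 2. Stack: [44, 2]
BINARY_OP >> → 44 >> 2 = 11. Stack: [11]
STORE_FAST u → u=11. Stack: []
LOAD_CONST → push 0. Stack: [0]
STORE_FAST i → i=0. Stack: []
LOAD_FAST i → push 0. Stack: [0]
LOAD_CONST → push 2. Stack: [0, 2]
COMPARE_OP bool(<) → 0 vs 2 = True. Stack: [True]
POP_JUMP_IF_FALSE → pop True; no jump. Stack: []
LOAD_FAST_LOAD_FAST u,u → push 11,11. Stack: [11, 11]
BINARY_OP + → 11 + 11 = 22. Stack: [22]
STORE_FAST u → u=22. Stack: []
LOAD_FAST i → push 0. Stack: [0]
LOAD_CONST → push 1. Stack: [0, 1]
BINARY_OP + → 0 + 1 = 1. Stack: [1]
STORE_FAST i → i=1. Stack: []
LOAD_FAST i → push 1. Stack: [1]
LOAD_CONST → push 2. Stack: [1, 2]
COMPARE_OP bool(<) → 1 vs 2 = True. Stack: [True]
POP_JUMP_IF_FALSE → pop True; no jump. Stack: []
LOAD_FAST_LOAD_FAST u,u → push 22,22. Stack: [22, 22]
BINARY_OP + → 22 + 22 = 44. Stack: [44]
STORE_FAST u → u=44. Stack: []
LOAD_FAST i → push 1. Stack: [1]
LOAD_CONST → push 1. Stack: [1, 1]
BINARY_OP + → 1 + 1 = 2. Stack: [2]
STORE_FAST i → i=2. Stack: []
LOAD_FAST i → push 2. Stack: [2]
LOAD_CONST → push 2. Stack: [2, 2]
COMPARE_OP bool(<) → 2 vs 2 = False. Stack: [False]
POP_JUMP_IF_FALSE → pop False; jump. Stack: []
LOAD_FAST u → push 44. Stack: [44]
RETURN_VALUE → return 44.

44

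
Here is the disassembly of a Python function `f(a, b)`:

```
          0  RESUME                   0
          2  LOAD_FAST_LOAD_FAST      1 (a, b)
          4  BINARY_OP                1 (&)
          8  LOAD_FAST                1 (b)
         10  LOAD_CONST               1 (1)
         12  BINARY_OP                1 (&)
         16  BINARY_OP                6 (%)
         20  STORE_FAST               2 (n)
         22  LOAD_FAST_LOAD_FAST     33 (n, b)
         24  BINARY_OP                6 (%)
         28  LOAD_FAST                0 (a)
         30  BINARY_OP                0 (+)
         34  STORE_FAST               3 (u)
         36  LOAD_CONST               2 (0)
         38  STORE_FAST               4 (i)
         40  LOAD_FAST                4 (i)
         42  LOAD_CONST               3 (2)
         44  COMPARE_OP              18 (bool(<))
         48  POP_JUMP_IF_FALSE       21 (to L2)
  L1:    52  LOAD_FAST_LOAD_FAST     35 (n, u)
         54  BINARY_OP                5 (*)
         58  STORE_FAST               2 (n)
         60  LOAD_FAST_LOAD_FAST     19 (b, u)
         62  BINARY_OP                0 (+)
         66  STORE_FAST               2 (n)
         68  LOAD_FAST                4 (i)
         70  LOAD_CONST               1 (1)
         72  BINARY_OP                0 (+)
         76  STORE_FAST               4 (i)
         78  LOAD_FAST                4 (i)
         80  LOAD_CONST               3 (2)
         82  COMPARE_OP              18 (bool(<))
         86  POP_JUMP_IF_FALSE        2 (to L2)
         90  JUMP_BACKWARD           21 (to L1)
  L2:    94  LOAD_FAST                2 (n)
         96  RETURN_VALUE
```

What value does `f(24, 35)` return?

59

LOAD_FAST_LOAD_FAST a,b → push 24,35. Stack: [24, 35]
BINARY_OP & → 24 & 35 = 0. Stack: [0]
LOAD_FAST b → push 35. Stack: [0, 35]
LOAD_CONST → push 1. Stack: [0, 35, 1]
BINARY_OP & → 35 & 1 = 1. Stack: [0, 1]
BINARY_OP % → 0 % 1 = 0. Stack: [0]
STORE_FAST n → n=0. Stack: []
LOAD_FAST_LOAD_FAST n,b → push 0,35. Stack: [0, 35]
BINARY_OP % → 0 % 35 = 0. Stack: [0]
LOAD_FAST a → push 24. Stack: [0, 24]
BINARY_OP + → 0 + 24 = 24. Stack: [24]
STORE_FAST u → u=24. Stack: []
LOAD_CONST → push 0. Stack: [0]
STORE_FAST i → i=0. Stack: []
LOAD_FAST i → push 0. Stack: [0]
LOAD_CONST → push 2. Stack: [0, 2]
COMPARE_OP bool(<) → 0 vs 2 = True. Stack: [True]
POP_JUMP_IF_FALSE → pop True; no jump. Stack: []
LOAD_FAST_LOAD_FAST n,u → push 0,24. Stack: [0, 24]
BINARY_OP * → 0 * 24 = 0. Stack: [0]
STORE_FAST n → n=0. Stack: []
LOAD_FAST_LOAD_FAST b,u → push 35,24. Stack: [35, 24]
BINARY_OP + → 35 + 24 = 59. Stack: [59]
STORE_FAST n → n=59. Stack: []
LOAD_FAST i → push 0. Stack: [0]
LOAD_CONST → push 1. Stack: [0, 1]
BINARY_OP + → 0 + 1 = 1. Stack: [1]
STORE_FAST i → i=1. Stack: []
LOAD_FAST i → push 1. Stack: [1]
LOAD_CONST → push 2. Stack: [1, 2]
COMPARE_OP bool(<) → 1 vs 2 = True. Stack: [True]
POP_JUMP_IF_FALSE → pop True; no jump. Stack: []
LOAD_FAST_LOAD_FAST n,u → push 59,24. Stack: [59, 24]
BINARY_OP * → 59 * 24 = 1416. Stack: [1416]
STORE_FAST n → n=1416. Stack: []
LOAD_FAST_LOAD_FAST b,u → push 35,24. Stack: [35, 24]
BINARY_OP + → 35 + 24 = 59. Stack: [59]
STORE_FAST n → n=59. Stack: []
LOAD_FAST i → push 1. Stack: [1]
LOAD_CONST → push 1. Stack: [1, 1]
BINARY_OP + → 1 + 1 = 2. Stack: [2]
STORE_FAST i → i=2. Stack: []
LOAD_FAST i → push 2. Stack: [2]
LOAD_CONST → push 2. Stack: [2, 2]
COMPARE_OP bool(<) → 2 vs 2 = False. Stack: [False]
POP_JUMP_IF_FALSE → pop False; jump. Stack: []
LOAD_FAST n → push 59. Stack: [59]
RETURN_VALUE → return 59.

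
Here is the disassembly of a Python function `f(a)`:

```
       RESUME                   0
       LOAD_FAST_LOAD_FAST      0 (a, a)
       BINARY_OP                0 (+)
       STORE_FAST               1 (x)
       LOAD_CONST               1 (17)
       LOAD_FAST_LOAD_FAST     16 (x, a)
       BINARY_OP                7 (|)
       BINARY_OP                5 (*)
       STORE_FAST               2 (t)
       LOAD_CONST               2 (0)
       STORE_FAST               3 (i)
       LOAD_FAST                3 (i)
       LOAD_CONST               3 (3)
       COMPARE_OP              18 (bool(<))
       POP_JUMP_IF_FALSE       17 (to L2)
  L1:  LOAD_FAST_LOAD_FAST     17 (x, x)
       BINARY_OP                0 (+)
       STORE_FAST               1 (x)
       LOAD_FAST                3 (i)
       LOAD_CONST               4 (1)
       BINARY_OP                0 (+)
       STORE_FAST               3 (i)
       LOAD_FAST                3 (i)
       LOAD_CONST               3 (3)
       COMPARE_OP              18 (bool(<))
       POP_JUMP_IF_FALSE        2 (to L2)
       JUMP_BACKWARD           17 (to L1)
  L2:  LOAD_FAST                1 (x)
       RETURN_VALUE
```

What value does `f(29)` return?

LOAD_FAST_LOAD_FAST a,a → push 29,29. Stack: [29, 29]
BINARY_OP + → 29 + 29 = 58. Stack: [58]
STORE_FAST x → x=58. Stack: []
LOAD_CONST → push 17. Stack: [17]
LOAD_FAST_LOAD_FAST x,a → push 58,29. Stack: [17, 58, 29]
BINARY_OP | → 58 | 29 = 63. Stack: [17, 63]
BINARY_OP * → 17 * 63 = 1071. Stack: [1071]
STORE_FAST t → t=1071. Stack: []
LOAD_CONST → push 0. Stack: [0]
STORE_FAST i → i=0. Stack: []
LOAD_FAST i → push 0. Stack: [0]
LOAD_CONST → push 3. Stack: [0, 3]
COMPARE_OP bool(<) → 0 vs 3 = True. Stack: [True]
POP_JUMP_IF_FALSE → pop True; no jump. Stack: []
LOAD_FAST_LOAD_FAST x,x → push 58,58. Stack: [58, 58]
BINARY_OP + → 58 + 58 = 116. Stack: [116]
STORE_FAST x → x=116. Stack: []
LOAD_FAST i → push 0. Stack: [0]
LOAD_CONST → push 1. Stack: [0, 1]
BINARY_OP + → 0 + 1 = 1. Stack: [1]
STORE_FAST i → i=1. Stack: []
LOAD_FAST i → push 1. Stack: [1]
LOAD_CONST → push 3. Stack: [1, 3]
COMPARE_OP bool(<) → 1 vs 3 = True. Stack: [True]
POP_JUMP_IF_FALSE → pop True; no jump. Stack: []
LOAD_FAST_LOAD_FAST x,x → push 116,116. Stack: [116, 116]
BINARY_OP + → 116 + 116 = 232. Stack: [232]
STORE_FAST x → x=232. Stack: []
LOAD_FAST i → push 1. Stack: [1]
LOAD_CONST → push 1. Stack: [1, 1]
BINARY_OP + → 1 + 1 = 2. Stack: [2]
STORE_FAST i → i=2. Stack: []
LOAD_FAST i → push 2. Stack: [2]
LOAD_CONST → push 3. Stack: [2, 3]
COMPARE_OP bool(<) → 2 vs 3 = True. Stack: [True]
POP_JUMP_IF_FALSE → pop True; no jump. Stack: []
LOAD_FAST_LOAD_FAST x,x → push 232,232. Stack: [232, 232]
BINARY_OP + → 232 + 232 = 464. Stack: [464]
STORE_FAST x → x=464. Stack: []
LOAD_FAST i → push 2. Stack: [2]
LOAD_CONST → push 1. Stack: [2, 1]
BINARY_OP + → 2 + 1 = 3. Stack: [3]
STORE_FAST i → i=3. Stack: []
LOAD_FAST i → push 3. Stack: [3]
LOAD_CONST → push 3. Stack: [3, 3]
COMPARE_OP bool(<) → 3 vs 3 = False. Stack: [False]
POP_JUMP_IF_FALSE → pop False; jump. Stack: []
LOAD_FAST x → push 464. Stack: [464]
RETURN_VALUE → return 464.

464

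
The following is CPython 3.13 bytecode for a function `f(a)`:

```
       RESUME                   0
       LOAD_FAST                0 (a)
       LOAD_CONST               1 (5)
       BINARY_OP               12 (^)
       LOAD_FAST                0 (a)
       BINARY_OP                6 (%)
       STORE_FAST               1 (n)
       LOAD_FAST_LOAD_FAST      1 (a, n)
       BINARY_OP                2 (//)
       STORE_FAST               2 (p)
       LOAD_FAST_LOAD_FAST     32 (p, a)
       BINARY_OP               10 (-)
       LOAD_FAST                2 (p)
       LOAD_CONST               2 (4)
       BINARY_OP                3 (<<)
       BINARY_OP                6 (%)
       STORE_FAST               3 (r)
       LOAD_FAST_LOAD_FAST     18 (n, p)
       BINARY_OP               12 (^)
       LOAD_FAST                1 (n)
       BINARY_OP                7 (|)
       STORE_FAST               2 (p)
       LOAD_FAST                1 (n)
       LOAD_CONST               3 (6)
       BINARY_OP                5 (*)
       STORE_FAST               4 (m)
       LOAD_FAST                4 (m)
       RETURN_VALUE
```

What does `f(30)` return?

LOAD_FAST a → push 30. Stack: [30]
LOAD_CONST → push 5. Stack: [30, 5]
BINARY_OP ^ → 30 ^ 5 = 27. Stack: [27]
LOAD_FAST a → push 30. Stack: [27, 30]
BINARY_OP % → 27 % 30 = 27. Stack: [27]
STORE_FAST n → n=27. Stack: []
LOAD_FAST_LOAD_FAST a,n → push 30,27. Stack: [30, 27]
BINARY_OP // → 30 // 27 = 1. Stack: [1]
STORE_FAST p → p=1. Stack: []
LOAD_FAST_LOAD_FAST p,a → push 1,30. Stack: [1, 30]
BINARY_OP - → 1 - 30 = -29. Stack: [-29]
LOAD_FAST p → push 1. Stack: [-29, 1]
LOAD_CONST → push 4. Stack: [-29, 1, 4]
BINARY_OP << → 1 << 4 = 16. Stack: [-29, 16]
BINARY_OP % → -29 % 16 = 3. Stack: [3]
STORE_FAST r → r=3. Stack: []
LOAD_FAST_LOAD_FAST n,p → push 27,1. Stack: [27, 1]
BINARY_OP ^ → 27 ^ 1 = 26. Stack: [26]
LOAD_FAST n → push 27. Stack: [26, 27]
BINARY_OP | → 26 | 27 = 27. Stack: [27]
STORE_FAST p → p=27. Stack: []
LOAD_FAST n → push 27. Stack: [27]
LOAD_CONST → push 6. Stack: [27, 6]
BINARY_OP * → 27 * 6 = 162. Stack: [162]
STORE_FAST m → m=162. Stack: []
LOAD_FAST m → push 162. Stack: [162]
RETURN_VALUE → return 162.

162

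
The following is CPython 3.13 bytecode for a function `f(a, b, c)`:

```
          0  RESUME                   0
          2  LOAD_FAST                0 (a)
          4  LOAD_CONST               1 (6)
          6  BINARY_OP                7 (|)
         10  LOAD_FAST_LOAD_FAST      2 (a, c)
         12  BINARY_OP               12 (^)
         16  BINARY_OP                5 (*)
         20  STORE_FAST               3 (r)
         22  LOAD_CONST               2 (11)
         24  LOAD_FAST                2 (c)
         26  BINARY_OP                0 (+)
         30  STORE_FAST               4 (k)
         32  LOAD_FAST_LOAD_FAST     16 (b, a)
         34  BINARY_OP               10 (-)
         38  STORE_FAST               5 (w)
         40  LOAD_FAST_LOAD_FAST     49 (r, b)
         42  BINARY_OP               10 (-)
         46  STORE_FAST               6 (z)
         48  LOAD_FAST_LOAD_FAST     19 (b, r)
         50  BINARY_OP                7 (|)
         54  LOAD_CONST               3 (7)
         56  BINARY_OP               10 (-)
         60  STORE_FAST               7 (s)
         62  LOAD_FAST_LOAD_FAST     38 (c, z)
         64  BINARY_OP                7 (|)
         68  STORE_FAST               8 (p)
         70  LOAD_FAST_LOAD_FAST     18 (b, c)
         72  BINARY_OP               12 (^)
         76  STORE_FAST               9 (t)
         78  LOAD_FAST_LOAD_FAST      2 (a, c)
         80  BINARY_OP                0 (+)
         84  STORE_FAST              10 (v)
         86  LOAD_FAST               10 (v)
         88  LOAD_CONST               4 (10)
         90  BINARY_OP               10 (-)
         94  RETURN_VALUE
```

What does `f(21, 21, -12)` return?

-1

LOAD_FAST a → push 21. Stack: [21]
LOAD_CONST → push 6. Stack: [21, 6]
BINARY_OP | → 21 | 6 = 23. Stack: [23]
LOAD_FAST_LOAD_FAST a,c → push 21,-12. Stack: [23, 21, -12]
BINARY_OP ^ → 21 ^ -12 = -31. Stack: [23, -31]
BINARY_OP * → 23 * -31 = -713. Stack: [-713]
STORE_FAST r → r=-713. Stack: []
LOAD_CONST → push 11. Stack: [11]
LOAD_FAST c → push -12. Stack: [11, -12]
BINARY_OP + → 11 + -12 = -1. Stack: [-1]
STORE_FAST k → k=-1. Stack: []
LOAD_FAST_LOAD_FAST b,a → push 21,21. Stack: [21, 21]
BINARY_OP - → 21 - 21 = 0. Stack: [0]
STORE_FAST w → w=0. Stack: []
LOAD_FAST_LOAD_FAST r,b → push -713,21. Stack: [-713, 21]
BINARY_OP - → -713 - 21 = -734. Stack: [-734]
STORE_FAST z → z=-734. Stack: []
LOAD_FAST_LOAD_FAST b,r → push 21,-713. Stack: [21, -713]
BINARY_OP | → 21 | -713 = -713. Stack: [-713]
LOAD_CONST → push 7. Stack: [-713, 7]
BINARY_OP - → -713 - 7 = -720. Stack: [-720]
STORE_FAST s → s=-720. Stack: []
LOAD_FAST_LOAD_FAST c,z → push -12,-734. Stack: [-12, -734]
BINARY_OP | → -12 | -734 = -10. Stack: [-10]
STORE_FAST p → p=-10. Stack: []
LOAD_FAST_LOAD_FAST b,c → push 21,-12. Stack: [21, -12]
BINARY_OP ^ → 21 ^ -12 = -31. Stack: [-31]
STORE_FAST t → t=-31. Stack: []
LOAD_FAST_LOAD_FAST a,c → push 21,-12. Stack: [21, -12]
BINARY_OP + → 21 + -12 = 9. Stack: [9]
STORE_FAST v → v=9. Stack: []
LOAD_FAST v → push 9. Stack: [9]
LOAD_CONST → push 10. Stack: [9, 10]
BINARY_OP - → 9 - 10 = -1. Stack: [-1]
RETURN_VALUE → return -1.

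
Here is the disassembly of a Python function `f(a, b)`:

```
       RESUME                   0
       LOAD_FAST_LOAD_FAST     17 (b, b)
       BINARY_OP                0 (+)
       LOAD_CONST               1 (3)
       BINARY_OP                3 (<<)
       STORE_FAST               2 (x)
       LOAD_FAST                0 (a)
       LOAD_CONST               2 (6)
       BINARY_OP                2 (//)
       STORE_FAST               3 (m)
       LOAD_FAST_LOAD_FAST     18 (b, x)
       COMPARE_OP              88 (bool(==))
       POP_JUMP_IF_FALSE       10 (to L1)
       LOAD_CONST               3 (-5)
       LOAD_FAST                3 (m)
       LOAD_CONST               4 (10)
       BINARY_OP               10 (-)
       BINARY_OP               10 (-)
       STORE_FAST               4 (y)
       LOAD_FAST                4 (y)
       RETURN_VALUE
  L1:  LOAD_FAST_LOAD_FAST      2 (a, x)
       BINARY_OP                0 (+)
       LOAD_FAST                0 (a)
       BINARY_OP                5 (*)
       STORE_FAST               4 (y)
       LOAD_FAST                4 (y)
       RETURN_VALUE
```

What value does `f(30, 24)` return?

LOAD_FAST_LOAD_FAST b,b → push 24,24. Stack: [24, 24]
BINARY_OP + → 24 + 24 = 48. Stack: [48]
LOAD_CONST → push 3. Stack: [48, 3]
BINARY_OP << → 48 << 3 = 384. Stack: [384]
STORE_FAST x → x=384. Stack: []
LOAD_FAST a → push 30. Stack: [30]
LOAD_CONST → push 6. Stack: [30, 6]
BINARY_OP // → 30 // 6 = 5. Stack: [5]
STORE_FAST m → m=5. Stack: []
LOAD_FAST_LOAD_FAST b,x → push 24,384. Stack: [24, 384]
COMPARE_OP bool(==) → 24 vs 384 = False. Stack: [False]
POP_JUMP_IF_FALSE → pop False; jump. Stack: []
LOAD_FAST_LOAD_FAST a,x → push 30,384. Stack: [30, 384]
BINARY_OP + → 30 + 384 = 414. Stack: [414]
LOAD_FAST a → push 30. Stack: [414, 30]
BINARY_OP * → 414 * 30 = 12420. Stack: [12420]
STORE_FAST y → y=12420. Stack: []
LOAD_FAST y → push 12420. Stack: [12420]
RETURN_VALUE → return 12420.

12420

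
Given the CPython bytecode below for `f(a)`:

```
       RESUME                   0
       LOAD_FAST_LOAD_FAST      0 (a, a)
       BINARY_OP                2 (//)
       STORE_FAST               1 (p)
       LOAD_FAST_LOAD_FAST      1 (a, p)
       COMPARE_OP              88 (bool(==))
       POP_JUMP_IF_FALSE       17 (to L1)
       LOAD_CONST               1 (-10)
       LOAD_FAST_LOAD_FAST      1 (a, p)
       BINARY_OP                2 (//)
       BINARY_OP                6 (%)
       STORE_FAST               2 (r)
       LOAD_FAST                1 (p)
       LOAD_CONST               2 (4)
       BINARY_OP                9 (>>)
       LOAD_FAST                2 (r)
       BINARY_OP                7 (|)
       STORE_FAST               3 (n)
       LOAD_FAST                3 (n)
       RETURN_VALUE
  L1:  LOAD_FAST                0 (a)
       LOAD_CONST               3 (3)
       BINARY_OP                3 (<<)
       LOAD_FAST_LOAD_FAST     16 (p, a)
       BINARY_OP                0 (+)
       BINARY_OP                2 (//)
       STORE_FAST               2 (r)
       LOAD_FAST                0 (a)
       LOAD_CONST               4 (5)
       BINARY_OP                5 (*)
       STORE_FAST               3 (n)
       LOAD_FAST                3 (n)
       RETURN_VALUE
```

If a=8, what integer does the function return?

LOAD_FAST_LOAD_FAST a,a → push 8,8. Stack: [8, 8]
BINARY_OP // → 8 // 8 = 1. Stack: [1]
STORE_FAST p → p=1. Stack: []
LOAD_FAST_LOAD_FAST a,p → push 8,1. Stack: [8, 1]
COMPARE_OP bool(==) → 8 vs 1 = False. Stack: [False]
POP_JUMP_IF_FALSE → pop False; jump. Stack: []
LOAD_FAST a → push 8. Stack: [8]
LOAD_CONST → push 3. Stack: [8, 3]
BINARY_OP << → 8 << 3 = 64. Stack: [64]
LOAD_FAST_LOAD_FAST p,a → push 1,8. Stack: [64, 1, 8]
BINARY_OP + → 1 + 8 = 9. Stack: [64, 9]
BINARY_OP // → 64 // 9 = 7. Stack: [7]
STORE_FAST r → r=7. Stack: []
LOAD_FAST a → push 8. Stack: [8]
LOAD_CONST → push 5. Stack: [8, 5]
BINARY_OP * → 8 * 5 = 40. Stack: [40]
STORE_FAST n → n=40. Stack: []
LOAD_FAST n → push 40. Stack: [40]
RETURN_VALUE → return 40.

40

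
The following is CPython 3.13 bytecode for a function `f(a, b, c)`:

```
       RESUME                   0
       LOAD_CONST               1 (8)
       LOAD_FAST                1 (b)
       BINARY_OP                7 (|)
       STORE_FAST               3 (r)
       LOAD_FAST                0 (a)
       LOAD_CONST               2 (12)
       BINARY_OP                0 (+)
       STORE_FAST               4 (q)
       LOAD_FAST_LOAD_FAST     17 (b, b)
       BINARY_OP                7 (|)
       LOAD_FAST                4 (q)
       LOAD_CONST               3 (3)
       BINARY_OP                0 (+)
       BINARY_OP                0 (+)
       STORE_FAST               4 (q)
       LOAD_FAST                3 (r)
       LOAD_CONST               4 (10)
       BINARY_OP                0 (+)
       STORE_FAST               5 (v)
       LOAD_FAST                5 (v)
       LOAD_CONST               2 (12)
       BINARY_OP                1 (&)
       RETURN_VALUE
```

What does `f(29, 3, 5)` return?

4

LOAD_CONST → push 8. Stack: [8]
LOAD_FAST b → push 3. Stack: [8, 3]
BINARY_OP | → 8 | 3 = 11. Stack: [11]
STORE_FAST r → r=11. Stack: []
LOAD_FAST a → push 29. Stack: [29]
LOAD_CONST → push 12. Stack: [29, 12]
BINARY_OP + → 29 + 12 = 41. Stack: [41]
STORE_FAST q → q=41. Stack: []
LOAD_FAST_LOAD_FAST b,b → push 3,3. Stack: [3, 3]
BINARY_OP | → 3 | 3 = 3. Stack: [3]
LOAD_FAST q → push 41. Stack: [3, 41]
LOAD_CONST → push 3. Stack: [3, 41, 3]
BINARY_OP + → 41 + 3 = 44. Stack: [3, 44]
BINARY_OP + → 3 + 44 = 47. Stack: [47]
STORE_FAST q → q=47. Stack: []
LOAD_FAST r → push 11. Stack: [11]
LOAD_CONST → push 10. Stack: [11, 10]
BINARY_OP + → 11 + 10 = 21. Stack: [21]
STORE_FAST v → v=21. Stack: []
LOAD_FAST v → push 21. Stack: [21]
LOAD_CONST → push 12. Stack: [21, 12]
BINARY_OP & → 21 & 12 = 4. Stack: [4]
RETURN_VALUE → return 4.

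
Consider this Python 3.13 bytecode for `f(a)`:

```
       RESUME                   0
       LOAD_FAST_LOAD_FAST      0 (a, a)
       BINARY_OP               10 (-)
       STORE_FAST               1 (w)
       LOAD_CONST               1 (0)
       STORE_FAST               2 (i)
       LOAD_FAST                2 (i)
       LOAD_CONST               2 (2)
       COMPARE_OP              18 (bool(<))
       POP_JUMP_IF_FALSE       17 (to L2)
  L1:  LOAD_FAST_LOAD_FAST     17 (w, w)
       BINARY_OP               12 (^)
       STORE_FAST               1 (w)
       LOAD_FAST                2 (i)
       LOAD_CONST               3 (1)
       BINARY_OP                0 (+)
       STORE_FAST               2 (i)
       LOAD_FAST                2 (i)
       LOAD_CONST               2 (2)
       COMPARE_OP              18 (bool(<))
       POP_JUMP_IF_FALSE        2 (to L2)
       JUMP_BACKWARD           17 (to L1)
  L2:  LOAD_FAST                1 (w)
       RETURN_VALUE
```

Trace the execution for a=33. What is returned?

0

LOAD_FAST_LOAD_FAST a,a → push 33,33. Stack: [33, 33]
BINARY_OP - → 33 - 33 = 0. Stack: [0]
STORE_FAST w → w=0. Stack: []
LOAD_CONST → push 0. Stack: [0]
STORE_FAST i → i=0. Stack: []
LOAD_FAST i → push 0. Stack: [0]
LOAD_CONST → push 2. Stack: [0, 2]
COMPARE_OP bool(<) → 0 vs 2 = True. Stack: [True]
POP_JUMP_IF_FALSE → pop True; no jump. Stack: []
LOAD_FAST_LOAD_FAST w,w → push 0,0. Stack: [0, 0]
BINARY_OP ^ → 0 ^ 0 = 0. Stack: [0]
STORE_FAST w → w=0. Stack: []
LOAD_FAST i → push 0. Stack: [0]
LOAD_CONST → push 1. Stack: [0, 1]
BINARY_OP + → 0 + 1 = 1. Stack: [1]
STORE_FAST i → i=1. Stack: []
LOAD_FAST i → push 1. Stack: [1]
LOAD_CONST → push 2. Stack: [1, 2]
COMPARE_OP bool(<) → 1 vs 2 = True. Stack: [True]
POP_JUMP_IF_FALSE → pop True; no jump. Stack: []
LOAD_FAST_LOAD_FAST w,w → push 0,0. Stack: [0, 0]
BINARY_OP ^ → 0 ^ 0 = 0. Stack: [0]
STORE_FAST w → w=0. Stack: []
LOAD_FAST i → push 1. Stack: [1]
LOAD_CONST → push 1. Stack: [1, 1]
BINARY_OP + → 1 + 1 = 2. Stack: [2]
STORE_FAST i → i=2. Stack: []
LOAD_FAST i → push 2. Stack: [2]
LOAD_CONST → push 2. Stack: [2, 2]
COMPARE_OP bool(<) → 2 vs 2 = False. Stack: [False]
POP_JUMP_IF_FALSE → pop False; jump. Stack: []
LOAD_FAST w → push 0. Stack: [0]
RETURN_VALUE → return 0.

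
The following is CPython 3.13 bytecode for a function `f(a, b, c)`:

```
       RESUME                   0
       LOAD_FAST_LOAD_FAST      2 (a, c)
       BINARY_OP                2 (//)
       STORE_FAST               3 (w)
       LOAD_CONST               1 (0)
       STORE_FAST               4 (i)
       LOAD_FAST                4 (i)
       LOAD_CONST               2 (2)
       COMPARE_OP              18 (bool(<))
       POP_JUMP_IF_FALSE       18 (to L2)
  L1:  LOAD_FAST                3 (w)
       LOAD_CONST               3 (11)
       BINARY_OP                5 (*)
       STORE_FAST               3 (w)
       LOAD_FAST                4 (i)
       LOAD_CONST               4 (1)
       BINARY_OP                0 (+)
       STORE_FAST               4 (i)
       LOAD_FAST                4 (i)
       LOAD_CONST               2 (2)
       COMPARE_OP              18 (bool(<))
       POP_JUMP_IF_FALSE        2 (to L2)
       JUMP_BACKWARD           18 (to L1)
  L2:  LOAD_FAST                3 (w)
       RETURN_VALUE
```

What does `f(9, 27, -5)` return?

LOAD_FAST_LOAD_FAST a,c → push 9,-5. Stack: [9, -5]
BINARY_OP // → 9 // -5 = -2. Stack: [-2]
STORE_FAST w → w=-2. Stack: []
LOAD_CONST → push 0. Stack: [0]
STORE_FAST i → i=0. Stack: []
LOAD_FAST i → push 0. Stack: [0]
LOAD_CONST → push 2. Stack: [0, 2]
COMPARE_OP bool(<) → 0 vs 2 = True. Stack: [True]
POP_JUMP_IF_FALSE → pop True; no jump. Stack: []
LOAD_FAST w → push -2. Stack: [-2]
LOAD_CONST → push 11. Stack: [-2, 11]
BINARY_OP * → -2 * 11 = -22. Stack: [-22]
STORE_FAST w → w=-22. Stack: []
LOAD_FAST i → push 0. Stack: [0]
LOAD_CONST → push 1. Stack: [0, 1]
BINARY_OP + → 0 + 1 = 1. Stack: [1]
STORE_FAST i → i=1. Stack: []
LOAD_FAST i → push 1. Stack: [1]
LOAD_CONST → push 2. Stack: [1, 2]
COMPARE_OP bool(<) → 1 vs 2 = True. Stack: [True]
POP_JUMP_IF_FALSE → pop True; no jump. Stack: []
LOAD_FAST w → push -22. Stack: [-22]
LOAD_CONST → push 11. Stack: [-22, 11]
BINARY_OP * → -22 * 11 = -242. Stack: [-242]
STORE_FAST w → w=-242. Stack: []
LOAD_FAST i → push 1. Stack: [1]
LOAD_CONST → push 1. Stack: [1, 1]
BINARY_OP + → 1 + 1 = 2. Stack: [2]
STORE_FAST i → i=2. Stack: []
LOAD_FAST i → push 2. Stack: [2]
LOAD_CONST → push 2. Stack: [2, 2]
COMPARE_OP bool(<) → 2 vs 2 = False. Stack: [False]
POP_JUMP_IF_FALSE → pop False; jump. Stack: []
LOAD_FAST w → push -242. Stack: [-242]
RETURN_VALUE → return -242.

-242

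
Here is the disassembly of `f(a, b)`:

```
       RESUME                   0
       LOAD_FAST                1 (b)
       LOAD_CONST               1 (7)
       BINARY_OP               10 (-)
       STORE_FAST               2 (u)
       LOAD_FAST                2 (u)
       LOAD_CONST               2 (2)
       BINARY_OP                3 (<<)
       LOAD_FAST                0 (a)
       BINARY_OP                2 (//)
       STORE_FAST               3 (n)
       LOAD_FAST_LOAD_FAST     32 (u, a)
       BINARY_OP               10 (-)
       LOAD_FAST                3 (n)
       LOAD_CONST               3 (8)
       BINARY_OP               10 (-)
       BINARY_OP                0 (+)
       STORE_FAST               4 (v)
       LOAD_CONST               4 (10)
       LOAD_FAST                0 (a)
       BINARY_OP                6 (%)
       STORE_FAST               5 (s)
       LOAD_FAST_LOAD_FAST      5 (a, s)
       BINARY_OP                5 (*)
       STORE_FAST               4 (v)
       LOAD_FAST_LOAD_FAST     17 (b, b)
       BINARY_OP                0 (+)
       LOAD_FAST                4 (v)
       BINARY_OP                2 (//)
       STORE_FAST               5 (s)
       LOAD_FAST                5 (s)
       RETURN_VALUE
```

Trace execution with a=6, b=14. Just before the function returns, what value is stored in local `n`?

4

LOAD_FAST b → push 14. Stack: [14]
LOAD_CONST → push 7. Stack: [14, 7]
BINARY_OP - → 14 - 7 = 7. Stack: [7]
STORE_FAST u → u=7. Stack: []
LOAD_FAST u → push 7. Stack: [7]
LOAD_CONST → push 2. Stack: [7, 2]
BINARY_OP << → 7 << 2 = 28. Stack: [28]
LOAD_FAST a → push 6. Stack: [28, 6]
BINARY_OP // → 28 // 6 = 4. Stack: [4]
STORE_FAST n → n=4. Stack: []
LOAD_FAST_LOAD_FAST u,a → push 7,6. Stack: [7, 6]
BINARY_OP - → 7 - 6 = 1. Stack: [1]
LOAD_FAST n → push 4. Stack: [1, 4]
LOAD_CONST → push 8. Stack: [1, 4, 8]
BINARY_OP - → 4 - 8 = -4. Stack: [1, -4]
BINARY_OP + → 1 + -4 = -3. Stack: [-3]
STORE_FAST v → v=-3. Stack: []
LOAD_CONST → push 10. Stack: [10]
LOAD_FAST a → push 6. Stack: [10, 6]
BINARY_OP % → 10 % 6 = 4. Stack: [4]
STORE_FAST s → s=4. Stack: []
LOAD_FAST_LOAD_FAST a,s → push 6,4. Stack: [6, 4]
BINARY_OP * → 6 * 4 = 24. Stack: [24]
STORE_FAST v → v=24. Stack: []
LOAD_FAST_LOAD_FAST b,b → push 14,14. Stack: [14, 14]
BINARY_OP + → 14 + 14 = 28. Stack: [28]
LOAD_FAST v → push 24. Stack: [28, 24]
BINARY_OP // → 28 // 24 = 1. Stack: [1]
STORE_FAST s → s=1. Stack: []
LOAD_FAST s → push 1. Stack: [1]
RETURN_VALUE → return 1.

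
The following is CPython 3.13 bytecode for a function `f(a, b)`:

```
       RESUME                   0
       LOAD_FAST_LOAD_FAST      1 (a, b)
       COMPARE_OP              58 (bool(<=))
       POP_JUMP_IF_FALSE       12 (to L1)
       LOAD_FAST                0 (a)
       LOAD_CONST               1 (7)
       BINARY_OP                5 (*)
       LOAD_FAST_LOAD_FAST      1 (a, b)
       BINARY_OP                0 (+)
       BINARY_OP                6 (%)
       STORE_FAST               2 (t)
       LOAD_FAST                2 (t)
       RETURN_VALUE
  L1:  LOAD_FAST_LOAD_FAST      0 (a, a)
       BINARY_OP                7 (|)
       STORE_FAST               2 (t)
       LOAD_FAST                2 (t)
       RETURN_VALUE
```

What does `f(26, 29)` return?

LOAD_FAST_LOAD_FAST a,b → push 26,29. Stack: [26, 29]
COMPARE_OP bool(<=) → 26 vs 29 = True. Stack: [True]
POP_JUMP_IF_FALSE → pop True; no jump. Stack: []
LOAD_FAST a → push 26. Stack: [26]
LOAD_CONST → push 7. Stack: [26, 7]
BINARY_OP * → 26 * 7 = 182. Stack: [182]
LOAD_FAST_LOAD_FAST a,b → push 26,29. Stack: [182, 26, 29]
BINARY_OP + → 26 + 29 = 55. Stack: [182, 55]
BINARY_OP % → 182 % 55 = 17. Stack: [17]
STORE_FAST t → t=17. Stack: []
LOAD_FAST t → push 17. Stack: [17]
RETURN_VALUE → return 17.

17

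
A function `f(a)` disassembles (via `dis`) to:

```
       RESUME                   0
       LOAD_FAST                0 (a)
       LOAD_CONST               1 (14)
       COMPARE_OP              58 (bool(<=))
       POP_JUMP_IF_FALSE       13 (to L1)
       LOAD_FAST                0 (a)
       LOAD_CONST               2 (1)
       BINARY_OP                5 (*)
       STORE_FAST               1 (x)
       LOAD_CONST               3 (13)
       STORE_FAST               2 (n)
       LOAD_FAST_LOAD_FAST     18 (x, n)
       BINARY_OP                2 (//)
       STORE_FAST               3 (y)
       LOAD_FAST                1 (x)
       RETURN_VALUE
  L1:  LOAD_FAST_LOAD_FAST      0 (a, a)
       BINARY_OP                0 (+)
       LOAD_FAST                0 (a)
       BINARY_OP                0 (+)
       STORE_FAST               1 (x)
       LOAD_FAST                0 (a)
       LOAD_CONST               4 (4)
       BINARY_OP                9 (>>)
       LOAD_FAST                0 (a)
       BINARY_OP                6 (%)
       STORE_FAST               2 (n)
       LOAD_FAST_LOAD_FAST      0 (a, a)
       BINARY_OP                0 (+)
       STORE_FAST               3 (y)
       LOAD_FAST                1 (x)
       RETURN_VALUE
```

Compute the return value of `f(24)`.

LOAD_FAST a → push 24. Stack: [24]
LOAD_CONST → push 14. Stack: [24, 14]
COMPARE_OP bool(<=) → 24 vs 14 = False. Stack: [False]
POP_JUMP_IF_FALSE → pop False; jump. Stack: []
LOAD_FAST_LOAD_FAST a,a → push 24,24. Stack: [24, 24]
BINARY_OP + → 24 + 24 = 48. Stack: [48]
LOAD_FAST a → push 24. Stack: [48, 24]
BINARY_OP + → 48 + 24 = 72. Stack: [72]
STORE_FAST x → x=72. Stack: []
LOAD_FAST a → push 24. Stack: [24]
LOAD_CONST → push 4. Stack: [24, 4]
BINARY_OP >> → 24 >> 4 = 1. Stack: [1]
LOAD_FAST a → push 24. Stack: [1, 24]
BINARY_OP % → 1 % 24 = 1. Stack: [1]
STORE_FAST n → n=1. Stack: []
LOAD_FAST_LOAD_FAST a,a → push 24,24. Stack: [24, 24]
BINARY_OP + → 24 + 24 = 48. Stack: [48]
STORE_FAST y → y=48. Stack: []
LOAD_FAST x → push 72. Stack: [72]
RETURN_VALUE → return 72.

72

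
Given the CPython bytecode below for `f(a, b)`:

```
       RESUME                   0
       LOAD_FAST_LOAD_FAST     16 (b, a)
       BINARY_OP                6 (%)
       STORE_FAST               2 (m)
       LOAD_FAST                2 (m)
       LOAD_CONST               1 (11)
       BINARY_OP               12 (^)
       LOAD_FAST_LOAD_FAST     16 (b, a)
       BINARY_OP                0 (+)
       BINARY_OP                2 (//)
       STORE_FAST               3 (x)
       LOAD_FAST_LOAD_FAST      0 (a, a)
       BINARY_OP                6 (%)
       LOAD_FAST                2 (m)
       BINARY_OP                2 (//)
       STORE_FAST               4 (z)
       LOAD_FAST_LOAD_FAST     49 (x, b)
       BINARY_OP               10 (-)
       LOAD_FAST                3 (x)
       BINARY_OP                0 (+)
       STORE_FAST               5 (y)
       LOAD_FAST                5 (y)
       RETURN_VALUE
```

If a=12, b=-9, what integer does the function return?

13

LOAD_FAST_LOAD_FAST b,a → push -9,12. Stack: [-9, 12]
BINARY_OP % → -9 % 12 = 3. Stack: [3]
STORE_FAST m → m=3. Stack: []
LOAD_FAST m → push 3. Stack: [3]
LOAD_CONST → push 11. Stack: [3, 11]
BINARY_OP ^ → 3 ^ 11 = 8. Stack: [8]
LOAD_FAST_LOAD_FAST b,a → push -9,12. Stack: [8, -9, 12]
BINARY_OP + → -9 + 12 = 3. Stack: [8, 3]
BINARY_OP // → 8 // 3 = 2. Stack: [2]
STORE_FAST x → x=2. Stack: []
LOAD_FAST_LOAD_FAST a,a → push 12,12. Stack: [12, 12]
BINARY_OP % → 12 % 12 = 0. Stack: [0]
LOAD_FAST m → push 3. Stack: [0, 3]
BINARY_OP // → 0 // 3 = 0. Stack: [0]
STORE_FAST z → z=0. Stack: []
LOAD_FAST_LOAD_FAST x,b → push 2,-9. Stack: [2, -9]
BINARY_OP - → 2 - -9 = 11. Stack: [11]
LOAD_FAST x → push 2. Stack: [11, 2]
BINARY_OP + → 11 + 2 = 13. Stack: [13]
STORE_FAST y → y=13. Stack: []
LOAD_FAST y → push 13. Stack: [13]
RETURN_VALUE → return 13.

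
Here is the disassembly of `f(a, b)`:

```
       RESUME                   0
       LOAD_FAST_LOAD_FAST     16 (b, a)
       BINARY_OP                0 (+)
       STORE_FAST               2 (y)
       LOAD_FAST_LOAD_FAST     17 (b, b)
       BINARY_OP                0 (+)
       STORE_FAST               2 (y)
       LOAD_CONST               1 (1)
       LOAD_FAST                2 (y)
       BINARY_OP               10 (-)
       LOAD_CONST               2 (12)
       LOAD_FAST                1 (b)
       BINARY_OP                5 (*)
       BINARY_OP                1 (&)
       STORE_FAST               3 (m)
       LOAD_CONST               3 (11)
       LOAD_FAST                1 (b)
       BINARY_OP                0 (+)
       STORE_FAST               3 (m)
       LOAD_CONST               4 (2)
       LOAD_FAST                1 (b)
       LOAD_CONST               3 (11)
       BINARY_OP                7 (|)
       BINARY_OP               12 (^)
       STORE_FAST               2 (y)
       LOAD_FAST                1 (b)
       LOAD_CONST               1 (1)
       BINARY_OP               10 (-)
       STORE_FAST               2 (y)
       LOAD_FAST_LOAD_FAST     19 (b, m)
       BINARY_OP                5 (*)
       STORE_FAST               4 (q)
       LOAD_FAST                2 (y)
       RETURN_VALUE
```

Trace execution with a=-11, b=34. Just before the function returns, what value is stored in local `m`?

45

LOAD_FAST_LOAD_FAST b,a → push 34,-11. Stack: [34, -11]
BINARY_OP + → 34 + -11 = 23. Stack: [23]
STORE_FAST y → y=23. Stack: []
LOAD_FAST_LOAD_FAST b,b → push 34,34. Stack: [34, 34]
BINARY_OP + → 34 + 34 = 68. Stack: [68]
STORE_FAST y → y=68. Stack: []
LOAD_CONST → push 1. Stack: [1]
LOAD_FAST y → push 68. Stack: [1, 68]
BINARY_OP - → 1 - 68 = -67. Stack: [-67]
LOAD_CONST → push 12. Stack: [-67, 12]
LOAD_FAST b → push 34. Stack: [-67, 12, 34]
BINARY_OP * → 12 * 34 = 408. Stack: [-67, 408]
BINARY_OP & → -67 & 408 = 408. Stack: [408]
STORE_FAST m → m=408. Stack: []
LOAD_CONST → push 11. Stack: [11]
LOAD_FAST b → push 34. Stack: [11, 34]
BINARY_OP + → 11 + 34 = 45. Stack: [45]
STORE_FAST m → m=45. Stack: []
LOAD_CONST → push 2. Stack: [2]
LOAD_FAST b → push 34. Stack: [2, 34]
LOAD_CONST → push 11. Stack: [2, 34, 11]
BINARY_OP | → 34 | 11 = 43. Stack: [2, 43]
BINARY_OP ^ → 2 ^ 43 = 41. Stack: [41]
STORE_FAST y → y=41. Stack: []
LOAD_FAST b → push 34. Stack: [34]
LOAD_CONST → push 1. Stack: [34, 1]
BINARY_OP - → 34 - 1 = 33. Stack: [33]
STORE_FAST y → y=33. Stack: []
LOAD_FAST_LOAD_FAST b,m → push 34,45. Stack: [34, 45]
BINARY_OP * → 34 * 45 = 1530. Stack: [1530]
STORE_FAST q → q=1530. Stack: []
LOAD_FAST y → push 33. Stack: [33]
RETURN_VALUE → return 33.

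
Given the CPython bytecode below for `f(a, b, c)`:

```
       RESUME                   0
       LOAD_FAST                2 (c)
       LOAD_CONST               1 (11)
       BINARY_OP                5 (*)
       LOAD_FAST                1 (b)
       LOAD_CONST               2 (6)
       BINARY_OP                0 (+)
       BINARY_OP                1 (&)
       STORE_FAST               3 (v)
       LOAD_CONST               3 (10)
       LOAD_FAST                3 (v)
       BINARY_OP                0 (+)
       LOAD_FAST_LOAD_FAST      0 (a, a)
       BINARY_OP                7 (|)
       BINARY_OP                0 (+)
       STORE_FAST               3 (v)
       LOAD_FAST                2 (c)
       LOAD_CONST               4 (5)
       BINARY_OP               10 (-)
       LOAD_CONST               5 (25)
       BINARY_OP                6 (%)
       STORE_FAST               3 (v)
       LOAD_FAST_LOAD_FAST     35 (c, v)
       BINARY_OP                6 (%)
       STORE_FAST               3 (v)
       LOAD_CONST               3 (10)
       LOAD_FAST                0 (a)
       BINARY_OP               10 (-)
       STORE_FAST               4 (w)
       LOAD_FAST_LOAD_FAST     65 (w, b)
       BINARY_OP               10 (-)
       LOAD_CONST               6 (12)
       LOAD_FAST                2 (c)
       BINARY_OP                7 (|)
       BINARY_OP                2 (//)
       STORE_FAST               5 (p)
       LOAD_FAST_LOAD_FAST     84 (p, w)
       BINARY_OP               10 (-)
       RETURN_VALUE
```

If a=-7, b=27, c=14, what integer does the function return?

-18

LOAD_FAST c → push 14. Stack: [14]
LOAD_CONST → push 11. Stack: [14, 11]
BINARY_OP * → 14 * 11 = 154. Stack: [154]
LOAD_FAST b → push 27. Stack: [154, 27]
LOAD_CONST → push 6. Stack: [154, 27, 6]
BINARY_OP + → 27 + 6 = 33. Stack: [154, 33]
BINARY_OP & → 154 & 33 = 0. Stack: [0]
STORE_FAST v → v=0. Stack: []
LOAD_CONST → push 10. Stack: [10]
LOAD_FAST v → push 0. Stack: [10, 0]
BINARY_OP + → 10 + 0 = 10. Stack: [10]
LOAD_FAST_LOAD_FAST a,a → push -7,-7. Stack: [10, -7, -7]
BINARY_OP | → -7 | -7 = -7. Stack: [10, -7]
BINARY_OP + → 10 + -7 = 3. Stack: [3]
STORE_FAST v → v=3. Stack: []
LOAD_FAST c → push 14. Stack: [14]
LOAD_CONST → push 5. Stack: [14, 5]
BINARY_OP - → 14 - 5 = 9. Stack: [9]
LOAD_CONST → push 25. Stack: [9, 25]
BINARY_OP % → 9 % 25 = 9. Stack: [9]
STORE_FAST v → v=9. Stack: []
LOAD_FAST_LOAD_FAST c,v → push 14,9. Stack: [14, 9]
BINARY_OP % → 14 % 9 = 5. Stack: [5]
STORE_FAST v → v=5. Stack: []
LOAD_CONST → push 10. Stack: [10]
LOAD_FAST a → push -7. Stack: [10, -7]
BINARY_OP - → 10 - -7 = 17. Stack: [17]
STORE_FAST w → w=17. Stack: []
LOAD_FAST_LOAD_FAST w,b → push 17,27. Stack: [17, 27]
BINARY_OP - → 17 - 27 = -10. Stack: [-10]
LOAD_CONST → push 12. Stack: [-10, 12]
LOAD_FAST c → push 14. Stack: [-10, 12, 14]
BINARY_OP | → 12 | 14 = 14. Stack: [-10, 14]
BINARY_OP // → -10 // 14 = -1. Stack: [-1]
STORE_FAST p → p=-1. Stack: []
LOAD_FAST_LOAD_FAST p,w → push -1,17. Stack: [-1, 17]
BINARY_OP - → -1 - 17 = -18. Stack: [-18]
RETURN_VALUE → return -18.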